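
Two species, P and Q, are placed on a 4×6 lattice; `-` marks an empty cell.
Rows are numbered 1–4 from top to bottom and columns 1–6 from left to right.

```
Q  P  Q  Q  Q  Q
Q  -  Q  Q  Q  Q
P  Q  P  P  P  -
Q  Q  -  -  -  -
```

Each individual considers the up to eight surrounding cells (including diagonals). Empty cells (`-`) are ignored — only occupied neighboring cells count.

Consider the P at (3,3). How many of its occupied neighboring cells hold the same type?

1

Occupied neighbors of (3,3): (2,3)=Q, (2,4)=Q, (3,2)=Q, (3,4)=P, (4,2)=Q.
Same type (P): 1 of 5.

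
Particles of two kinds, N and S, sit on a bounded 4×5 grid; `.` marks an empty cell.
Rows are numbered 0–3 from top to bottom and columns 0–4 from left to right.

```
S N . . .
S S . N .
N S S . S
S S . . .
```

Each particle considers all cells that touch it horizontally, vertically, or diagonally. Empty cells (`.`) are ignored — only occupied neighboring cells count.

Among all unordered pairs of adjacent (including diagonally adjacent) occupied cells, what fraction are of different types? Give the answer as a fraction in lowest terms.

Scan each occupied cell's neighbors to the right and below (and the two forward diagonals) so each pair is counted once.
From row 0: 3 unlike of 5 pairs (running 3/5).
From row 1: 4 unlike of 8 pairs (running 7/13).
From row 2: 3 unlike of 7 pairs (running 10/20).
From row 3: 0 unlike of 1 pairs (running 10/21).
Total adjacent occupied pairs: 21; unlike-type pairs: 10.
10/21 is already in lowest terms.

10/21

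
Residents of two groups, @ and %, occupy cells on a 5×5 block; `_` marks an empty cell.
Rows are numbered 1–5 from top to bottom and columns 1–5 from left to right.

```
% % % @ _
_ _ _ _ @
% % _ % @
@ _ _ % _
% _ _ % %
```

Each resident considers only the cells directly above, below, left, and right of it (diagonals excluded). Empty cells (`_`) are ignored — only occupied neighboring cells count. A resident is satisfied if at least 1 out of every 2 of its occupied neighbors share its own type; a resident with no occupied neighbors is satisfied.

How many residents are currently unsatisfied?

3

(1,1)% 1/1 ok
(1,2)% 2/2 ok
(1,3)% 1/2 ok
(1,4)@ 0/1 unhappy
(2,5)@ 1/1 ok
(3,1)% 1/2 ok
(3,2)% 1/1 ok
(3,4)% 1/2 ok
(3,5)@ 1/2 ok
(4,1)@ 0/2 unhappy
(4,4)% 2/2 ok
(5,1)% 0/1 unhappy
(5,4)% 2/2 ok
(5,5)% 1/1 ok
Unsatisfied: (1,4), (4,1), (5,1) — 3 in total.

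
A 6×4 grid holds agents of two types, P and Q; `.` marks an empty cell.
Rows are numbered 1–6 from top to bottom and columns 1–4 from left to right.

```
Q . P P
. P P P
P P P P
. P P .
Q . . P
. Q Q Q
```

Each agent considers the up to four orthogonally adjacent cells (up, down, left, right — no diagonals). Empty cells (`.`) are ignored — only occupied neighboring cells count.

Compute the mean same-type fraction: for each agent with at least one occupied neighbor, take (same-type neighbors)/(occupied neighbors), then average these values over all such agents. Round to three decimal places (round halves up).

0.900

(1,1)Q — no occupied neighbors
(1,3)P 2/2
(1,4)P 2/2
(2,2)P 2/2
(2,3)P 4/4
(2,4)P 3/3
(3,1)P 1/1
(3,2)P 4/4
(3,3)P 4/4
(3,4)P 2/2
(4,2)P 2/2
(4,3)P 2/2
(5,1)Q — no occupied neighbors
(5,4)P 0/1
(6,2)Q 1/1
(6,3)Q 2/2
(6,4)Q 1/2
Sum over 15 agents: 2/2 + 2/2 + 2/2 + 4/4 + 3/3 + 1/1 + 4/4 + 4/4 + 2/2 + 2/2 + 2/2 + 0/1 + 1/1 + 2/2 + 1/2 = 27/2; mean = 27/2 ÷ 15 = 9/10 = 0.9 → 0.900.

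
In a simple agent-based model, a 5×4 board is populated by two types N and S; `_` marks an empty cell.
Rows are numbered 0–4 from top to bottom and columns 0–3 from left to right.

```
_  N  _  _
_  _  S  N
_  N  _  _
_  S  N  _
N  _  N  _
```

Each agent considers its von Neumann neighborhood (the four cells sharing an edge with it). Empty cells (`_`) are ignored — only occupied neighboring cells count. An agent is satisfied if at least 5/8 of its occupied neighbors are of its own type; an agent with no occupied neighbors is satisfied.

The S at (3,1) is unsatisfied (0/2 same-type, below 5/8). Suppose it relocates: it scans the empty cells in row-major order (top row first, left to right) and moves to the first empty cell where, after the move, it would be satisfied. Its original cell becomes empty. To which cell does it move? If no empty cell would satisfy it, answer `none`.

(1,0)

Vacating (3,1). Empty cells in order:
  (0,0): 0/1 same-type → still unsatisfied.
  (0,2): 1/2 same-type → still unsatisfied.
  (0,3): 0/1 same-type → still unsatisfied.
  (1,0): 0/0 same-type → satisfied — stop here.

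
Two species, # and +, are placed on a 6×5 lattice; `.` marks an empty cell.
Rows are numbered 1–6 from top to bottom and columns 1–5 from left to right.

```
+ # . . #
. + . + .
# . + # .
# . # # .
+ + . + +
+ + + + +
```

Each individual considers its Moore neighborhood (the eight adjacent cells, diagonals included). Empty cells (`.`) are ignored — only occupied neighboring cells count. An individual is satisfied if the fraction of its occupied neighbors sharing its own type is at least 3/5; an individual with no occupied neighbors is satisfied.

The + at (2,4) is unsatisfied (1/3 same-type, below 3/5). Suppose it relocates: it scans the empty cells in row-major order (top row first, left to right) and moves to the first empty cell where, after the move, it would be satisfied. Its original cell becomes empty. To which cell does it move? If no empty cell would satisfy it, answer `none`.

(5,3)

Vacating (2,4). Empty cells in order:
  (1,3): 1/2 same-type → still unsatisfied.
  (1,4): 0/1 same-type → still unsatisfied.
  (2,1): 2/4 same-type → still unsatisfied.
  (2,3): 2/4 same-type → still unsatisfied.
  (2,5): 0/2 same-type → still unsatisfied.
  (3,2): 2/5 same-type → still unsatisfied.
  (3,5): 0/2 same-type → still unsatisfied.
  (4,2): 3/6 same-type → still unsatisfied.
  (4,5): 2/4 same-type → still unsatisfied.
  (5,3): 5/7 same-type → satisfied — stop here.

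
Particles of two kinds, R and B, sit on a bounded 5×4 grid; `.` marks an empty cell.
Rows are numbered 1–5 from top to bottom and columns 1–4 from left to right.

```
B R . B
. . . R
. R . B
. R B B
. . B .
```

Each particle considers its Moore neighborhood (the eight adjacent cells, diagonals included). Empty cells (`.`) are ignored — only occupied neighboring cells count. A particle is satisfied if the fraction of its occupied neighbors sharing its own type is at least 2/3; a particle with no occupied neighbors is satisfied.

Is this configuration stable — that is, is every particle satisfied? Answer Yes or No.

(1,1)B 0/1 ✗
(1,2)R 0/1 ✗
(1,4)B 0/1 ✗
(2,4)R 0/2 ✗
(3,2)R 1/2 ✗
(3,4)B 2/3 ✓
(4,2)R 1/3 ✗
(4,3)B 3/5 ✗
(4,4)B 3/3 ✓
(5,3)B 2/3 ✓
For instance (1,1) has only 0/1 same-type neighbors, below 2/3.

No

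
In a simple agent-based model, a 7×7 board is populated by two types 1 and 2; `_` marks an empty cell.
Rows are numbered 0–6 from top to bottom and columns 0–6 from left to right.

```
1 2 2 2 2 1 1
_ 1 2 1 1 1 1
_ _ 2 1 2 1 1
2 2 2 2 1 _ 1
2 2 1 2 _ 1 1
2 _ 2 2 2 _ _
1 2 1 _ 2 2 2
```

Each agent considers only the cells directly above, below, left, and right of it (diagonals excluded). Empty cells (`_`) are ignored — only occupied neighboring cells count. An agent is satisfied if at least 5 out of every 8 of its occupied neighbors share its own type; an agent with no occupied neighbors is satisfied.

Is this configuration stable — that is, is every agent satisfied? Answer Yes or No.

No

Row 0: (0,0)1 0/1 unhappy · (0,1)2 1/3 unhappy · (0,2)2 3/3 ok · (0,3)2 2/3 ok · (0,4)2 1/3 unhappy · (0,5)1 2/3 ok · (0,6)1 2/2 ok
Row 1: (1,1)1 0/2 unhappy · (1,2)2 2/4 unhappy · (1,3)1 2/4 unhappy · (1,4)1 2/4 unhappy · (1,5)1 4/4 ok · (1,6)1 3/3 ok
Row 2: (2,2)2 2/3 ok · (2,3)1 1/4 unhappy · (2,4)2 0/4 unhappy · (2,5)1 2/3 ok · (2,6)1 3/3 ok
Row 3: (3,0)2 2/2 ok · (3,1)2 3/3 ok · (3,2)2 3/4 ok · (3,3)2 2/4 unhappy · (3,4)1 0/2 unhappy · (3,6)1 2/2 ok
Row 4: (4,0)2 3/3 ok · (4,1)2 2/3 ok · (4,2)1 0/4 unhappy · (4,3)2 2/3 ok · (4,5)1 1/1 ok · (4,6)1 2/2 ok
Row 5: (5,0)2 1/2 unhappy · (5,2)2 1/3 unhappy · (5,3)2 3/3 ok · (5,4)2 2/2 ok
Row 6: (6,0)1 0/2 unhappy · (6,1)2 0/2 unhappy · (6,2)1 0/2 unhappy · (6,4)2 2/2 ok · (6,5)2 2/2 ok · (6,6)2 1/1 ok
For instance (0,0) has only 0/1 same-type neighbors, below 5/8.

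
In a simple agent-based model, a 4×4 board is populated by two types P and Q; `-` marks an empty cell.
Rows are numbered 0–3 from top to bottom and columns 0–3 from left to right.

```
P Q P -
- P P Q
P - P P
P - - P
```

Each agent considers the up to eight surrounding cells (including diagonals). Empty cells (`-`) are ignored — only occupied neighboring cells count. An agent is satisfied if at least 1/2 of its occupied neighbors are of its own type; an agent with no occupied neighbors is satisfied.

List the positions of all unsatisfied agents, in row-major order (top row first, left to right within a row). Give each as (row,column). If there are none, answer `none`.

Row 0: (0,0)P 1/2 ✓ · (0,1)Q 0/4 ✗ · (0,2)P 2/4 ✓
Row 1: (1,1)P 5/6 ✓ · (1,2)P 4/6 ✓ · (1,3)Q 0/4 ✗
Row 2: (2,0)P 2/2 ✓ · (2,2)P 4/5 ✓ · (2,3)P 3/4 ✓
Row 3: (3,0)P 1/1 ✓ · (3,3)P 2/2 ✓

(0,1), (1,3)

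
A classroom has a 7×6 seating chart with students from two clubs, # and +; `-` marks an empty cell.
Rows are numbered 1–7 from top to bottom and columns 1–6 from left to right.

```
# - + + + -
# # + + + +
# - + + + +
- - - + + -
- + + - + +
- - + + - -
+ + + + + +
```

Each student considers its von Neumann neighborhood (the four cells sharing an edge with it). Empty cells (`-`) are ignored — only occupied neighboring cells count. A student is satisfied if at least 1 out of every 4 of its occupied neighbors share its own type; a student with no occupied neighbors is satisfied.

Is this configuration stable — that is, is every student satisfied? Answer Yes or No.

Row 1: (1,1)# 1/1 ✓ · (1,3)+ 2/2 ✓ · (1,4)+ 3/3 ✓ · (1,5)+ 2/2 ✓
Row 2: (2,1)# 3/3 ✓ · (2,2)# 1/2 ✓ · (2,3)+ 3/4 ✓ · (2,4)+ 4/4 ✓ · (2,5)+ 4/4 ✓ · (2,6)+ 2/2 ✓
Row 3: (3,1)# 1/1 ✓ · (3,3)+ 2/2 ✓ · (3,4)+ 4/4 ✓ · (3,5)+ 4/4 ✓ · (3,6)+ 2/2 ✓
Row 4: (4,4)+ 2/2 ✓ · (4,5)+ 3/3 ✓
Row 5: (5,2)+ 1/1 ✓ · (5,3)+ 2/2 ✓ · (5,5)+ 2/2 ✓ · (5,6)+ 1/1 ✓
Row 6: (6,3)+ 3/3 ✓ · (6,4)+ 2/2 ✓
Row 7: (7,1)+ 1/1 ✓ · (7,2)+ 2/2 ✓ · (7,3)+ 3/3 ✓ · (7,4)+ 3/3 ✓ · (7,5)+ 2/2 ✓ · (7,6)+ 1/1 ✓
All meet the threshold, so the configuration is stable.

Yes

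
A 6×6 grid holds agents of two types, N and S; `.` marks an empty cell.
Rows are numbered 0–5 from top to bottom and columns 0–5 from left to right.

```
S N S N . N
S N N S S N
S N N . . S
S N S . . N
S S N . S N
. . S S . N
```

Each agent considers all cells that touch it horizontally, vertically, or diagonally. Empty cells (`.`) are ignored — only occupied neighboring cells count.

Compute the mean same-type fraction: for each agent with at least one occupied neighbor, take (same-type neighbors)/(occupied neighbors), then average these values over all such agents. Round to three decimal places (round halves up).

0.449

(0,0)S 1/3
(0,1)N 2/5
(0,2)S 1/5
(0,3)N 1/4
(0,5)N 1/2
(1,0)S 2/5
(1,1)N 4/8
(1,2)N 5/7
(1,3)S 2/5
(1,4)S 2/5
(1,5)N 1/3
(2,0)S 2/5
(2,1)N 4/8
(2,2)N 4/6
(2,5)S 1/3
(3,0)S 3/5
(3,1)N 3/8
(3,2)S 1/5
(3,5)N 1/3
(4,0)S 2/3
(4,1)S 4/6
(4,2)N 1/5
(4,4)S 1/4
(4,5)N 2/3
(5,2)S 2/3
(5,3)S 2/3
(5,5)N 1/2
Sum over 27 agents: 1/3 + 2/5 + 1/5 + 1/4 + 1/2 + 2/5 + 4/8 + 5/7 + 2/5 + 2/5 + 1/3 + 2/5 + 4/8 + 4/6 + 1/3 + 3/5 + 3/8 + 1/5 + 1/3 + 2/3 + 4/6 + 1/5 + 1/4 + 2/3 + 2/3 + 2/3 + 1/2 = 10183/840; mean = 10183/840 ÷ 27 = 10183/22680 = 0.448985… → 0.449.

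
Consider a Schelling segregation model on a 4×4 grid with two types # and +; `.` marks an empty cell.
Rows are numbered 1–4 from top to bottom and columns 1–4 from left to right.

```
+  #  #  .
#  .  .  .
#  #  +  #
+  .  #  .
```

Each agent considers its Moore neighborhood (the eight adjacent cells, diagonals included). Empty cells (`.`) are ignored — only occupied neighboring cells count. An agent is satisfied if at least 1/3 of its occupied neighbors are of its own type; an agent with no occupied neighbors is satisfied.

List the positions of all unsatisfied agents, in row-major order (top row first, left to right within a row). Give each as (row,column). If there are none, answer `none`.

(1,1)+ 0/2 ✗
(1,2)# 2/3 ✓
(1,3)# 1/1 ✓
(2,1)# 3/4 ✓
(3,1)# 2/3 ✓
(3,2)# 3/5 ✓
(3,3)+ 0/3 ✗
(3,4)# 1/2 ✓
(4,1)+ 0/2 ✗
(4,3)# 2/3 ✓

(1,1), (3,3), (4,1)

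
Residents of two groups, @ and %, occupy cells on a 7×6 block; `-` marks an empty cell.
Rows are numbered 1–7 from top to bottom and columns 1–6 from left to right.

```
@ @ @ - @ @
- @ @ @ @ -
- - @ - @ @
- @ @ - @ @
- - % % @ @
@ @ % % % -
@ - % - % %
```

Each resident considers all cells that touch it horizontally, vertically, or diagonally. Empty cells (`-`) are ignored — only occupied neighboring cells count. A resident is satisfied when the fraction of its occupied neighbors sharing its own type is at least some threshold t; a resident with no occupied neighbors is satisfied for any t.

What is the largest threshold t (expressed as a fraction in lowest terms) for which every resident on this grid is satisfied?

2/5

Row 1: (1,1)@ 2/2 · (1,2)@ 4/4 · (1,3)@ 4/4 · (1,5)@ 3/3 · (1,6)@ 2/2
Row 2: (2,2)@ 5/5 · (2,3)@ 5/5 · (2,4)@ 6/6 · (2,5)@ 5/5
Row 3: (3,3)@ 5/5 · (3,5)@ 5/5 · (3,6)@ 4/4
Row 4: (4,2)@ 2/3 · (4,3)@ 2/4 · (4,5)@ 5/6 · (4,6)@ 5/5
Row 5: (5,3)% 3/6 · (5,4)% 4/7 · (5,5)@ 3/6 · (5,6)@ 3/4
Row 6: (6,1)@ 2/2 · (6,2)@ 2/5 · (6,3)% 4/5 · (6,4)% 6/7 · (6,5)% 4/6
Row 7: (7,1)@ 2/2 · (7,3)% 2/3 · (7,5)% 3/3 · (7,6)% 2/2
The smallest same-type fraction is 2/5 at (6,2), which reduces to 2/5. Any threshold above that leaves this resident unsatisfied.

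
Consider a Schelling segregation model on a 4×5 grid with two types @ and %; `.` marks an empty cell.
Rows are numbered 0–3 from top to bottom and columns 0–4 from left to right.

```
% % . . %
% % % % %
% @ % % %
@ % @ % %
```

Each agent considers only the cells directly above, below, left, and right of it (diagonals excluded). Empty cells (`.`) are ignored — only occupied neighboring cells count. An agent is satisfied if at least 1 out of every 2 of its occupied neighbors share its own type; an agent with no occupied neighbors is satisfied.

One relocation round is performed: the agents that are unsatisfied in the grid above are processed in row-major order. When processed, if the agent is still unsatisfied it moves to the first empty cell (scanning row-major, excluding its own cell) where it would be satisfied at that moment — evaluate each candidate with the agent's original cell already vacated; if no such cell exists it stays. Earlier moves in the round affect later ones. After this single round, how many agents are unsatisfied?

0

Initially unsatisfied (in order): (2,0), (2,1), (3,0), (3,1), (3,2).
  (2,0) → (0,2).
  (2,1) → (2,0).
  (3,0): now satisfied by earlier moves; stays.
  (3,1) → (0,3).
  (3,2) → (3,1).
Resulting grid:
% % % % %
% % % % %
@ . % % %
@ @ . % %
All satisfied now.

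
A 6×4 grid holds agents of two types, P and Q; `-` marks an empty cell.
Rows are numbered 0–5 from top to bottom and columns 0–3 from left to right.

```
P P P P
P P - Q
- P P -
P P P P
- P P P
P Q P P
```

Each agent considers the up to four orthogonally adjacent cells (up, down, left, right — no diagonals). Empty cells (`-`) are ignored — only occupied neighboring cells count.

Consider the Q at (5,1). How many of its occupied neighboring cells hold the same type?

0

Occupied neighbors of (5,1): (4,1)=P, (5,0)=P, (5,2)=P.
Same type (Q): 0 of 3.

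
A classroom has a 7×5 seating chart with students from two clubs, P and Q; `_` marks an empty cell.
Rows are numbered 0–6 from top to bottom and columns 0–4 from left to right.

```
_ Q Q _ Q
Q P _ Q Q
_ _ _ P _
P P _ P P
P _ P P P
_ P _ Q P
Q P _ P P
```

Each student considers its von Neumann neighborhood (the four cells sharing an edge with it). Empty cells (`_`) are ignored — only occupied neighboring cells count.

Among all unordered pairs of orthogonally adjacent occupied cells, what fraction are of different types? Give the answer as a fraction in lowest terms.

7/22

Scan each occupied cell's neighbors to the right and below so each pair is counted once.
From row 0: 1 unlike of 3 pairs (running 1/3).
From row 1: 2 unlike of 3 pairs (running 3/6).
From row 2: 0 unlike of 1 pairs (running 3/7).
From row 3: 0 unlike of 5 pairs (running 3/12).
From row 4: 1 unlike of 4 pairs (running 4/16).
From row 5: 2 unlike of 4 pairs (running 6/20).
From row 6: 1 unlike of 2 pairs (running 7/22).
Total adjacent occupied pairs: 22; unlike-type pairs: 7.
7/22 is already in lowest terms.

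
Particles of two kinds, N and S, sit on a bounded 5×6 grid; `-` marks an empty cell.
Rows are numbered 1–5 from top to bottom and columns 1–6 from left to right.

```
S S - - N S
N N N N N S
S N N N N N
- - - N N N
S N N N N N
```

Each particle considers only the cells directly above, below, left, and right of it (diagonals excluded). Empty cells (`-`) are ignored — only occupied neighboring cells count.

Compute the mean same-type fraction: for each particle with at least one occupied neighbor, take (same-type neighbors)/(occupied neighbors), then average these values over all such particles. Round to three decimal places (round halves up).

0.720

(1,1)S 1/2
(1,2)S 1/2
(1,5)N 1/2
(1,6)S 1/2
(2,1)N 1/3
(2,2)N 3/4
(2,3)N 3/3
(2,4)N 3/3
(2,5)N 3/4
(2,6)S 1/3
(3,1)S 0/2
(3,2)N 2/3
(3,3)N 3/3
(3,4)N 4/4
(3,5)N 4/4
(3,6)N 2/3
(4,4)N 3/3
(4,5)N 4/4
(4,6)N 3/3
(5,1)S 0/1
(5,2)N 1/2
(5,3)N 2/2
(5,4)N 3/3
(5,5)N 3/3
(5,6)N 2/2
Sum over 25 particles: 1/2 + 1/2 + 1/2 + 1/2 + 1/3 + 3/4 + 3/3 + 3/3 + 3/4 + 1/3 + 0/2 + 2/3 + 3/3 + 4/4 + 4/4 + 2/3 + 3/3 + 4/4 + 3/3 + 0/1 + 1/2 + 2/2 + 3/3 + 3/3 + 2/2 = 18; mean = 18 ÷ 25 = 18/25 = 0.72 → 0.720.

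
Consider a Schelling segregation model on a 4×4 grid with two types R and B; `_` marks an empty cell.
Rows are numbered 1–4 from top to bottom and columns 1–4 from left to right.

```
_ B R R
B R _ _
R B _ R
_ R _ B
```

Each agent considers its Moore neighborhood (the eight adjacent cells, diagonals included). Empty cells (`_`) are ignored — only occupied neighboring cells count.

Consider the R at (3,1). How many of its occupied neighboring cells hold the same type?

2

Occupied neighbors of (3,1): (2,1)=B, (2,2)=R, (3,2)=B, (4,2)=R.
Same type (R): 2 of 4.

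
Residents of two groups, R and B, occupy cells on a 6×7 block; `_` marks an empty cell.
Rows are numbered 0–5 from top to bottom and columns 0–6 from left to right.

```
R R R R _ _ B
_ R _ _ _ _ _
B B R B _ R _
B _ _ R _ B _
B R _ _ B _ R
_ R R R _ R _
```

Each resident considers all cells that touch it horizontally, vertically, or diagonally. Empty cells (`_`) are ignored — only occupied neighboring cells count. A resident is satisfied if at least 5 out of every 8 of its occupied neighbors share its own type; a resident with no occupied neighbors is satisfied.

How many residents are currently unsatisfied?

12

Row 0: (0,0)R 2/2 ok · (0,1)R 3/3 ok · (0,2)R 3/3 ok · (0,3)R 1/1 ok · (0,6)B 0/0 ok
Row 1: (1,1)R 4/6 ok
Row 2: (2,0)B 2/3 ok · (2,1)B 2/4 unhappy · (2,2)R 2/4 unhappy · (2,3)B 0/2 unhappy · (2,5)R 0/1 unhappy
Row 3: (3,0)B 3/4 ok · (3,3)R 1/3 unhappy · (3,5)B 1/3 unhappy
Row 4: (4,0)B 1/3 unhappy · (4,1)R 2/4 unhappy · (4,4)B 1/4 unhappy · (4,6)R 1/2 unhappy
Row 5: (5,1)R 2/3 ok · (5,2)R 3/3 ok · (5,3)R 1/2 unhappy · (5,5)R 1/2 unhappy
Unsatisfied: (2,1), (2,2), (2,3), (2,5), (3,3), (3,5), (4,0), (4,1), (4,4), (4,6), (5,3), (5,5) — 12 in total.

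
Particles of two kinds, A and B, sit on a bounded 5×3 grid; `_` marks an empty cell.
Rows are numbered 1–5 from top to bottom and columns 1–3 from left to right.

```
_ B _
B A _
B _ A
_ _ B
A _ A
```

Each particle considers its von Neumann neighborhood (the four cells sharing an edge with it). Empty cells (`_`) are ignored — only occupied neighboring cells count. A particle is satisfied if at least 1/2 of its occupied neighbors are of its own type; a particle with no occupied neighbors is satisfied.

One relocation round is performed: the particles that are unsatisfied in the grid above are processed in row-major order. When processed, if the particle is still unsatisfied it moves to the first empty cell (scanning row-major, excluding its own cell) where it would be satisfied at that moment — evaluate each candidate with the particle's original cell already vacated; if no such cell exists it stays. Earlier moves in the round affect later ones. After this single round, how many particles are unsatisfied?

Initially unsatisfied (in order): (1,2), (2,2), (3,3), (4,3), (5,3).
  (1,2) → (1,1).
  (2,2) → (1,3).
  (3,3) → (1,2).
  (4,3) → (2,2).
  (5,3): now satisfied by earlier moves; stays.
Resulting grid:
B A A
B B _
B _ _
_ _ _
A _ A
Unsatisfied now: (1,2).

1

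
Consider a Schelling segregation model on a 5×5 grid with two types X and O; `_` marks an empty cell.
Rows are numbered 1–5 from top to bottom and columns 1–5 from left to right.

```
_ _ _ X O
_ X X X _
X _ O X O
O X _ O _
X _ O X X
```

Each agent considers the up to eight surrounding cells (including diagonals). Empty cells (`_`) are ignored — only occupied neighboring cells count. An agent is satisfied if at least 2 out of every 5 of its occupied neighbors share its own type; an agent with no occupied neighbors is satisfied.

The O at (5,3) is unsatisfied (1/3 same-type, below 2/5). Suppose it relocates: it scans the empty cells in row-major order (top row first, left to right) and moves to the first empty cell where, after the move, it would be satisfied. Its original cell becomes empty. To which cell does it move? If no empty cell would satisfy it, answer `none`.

(2,5)

Vacating (5,3). Empty cells in order:
  (1,1): 0/1 same-type → still unsatisfied.
  (1,2): 0/2 same-type → still unsatisfied.
  (1,3): 0/4 same-type → still unsatisfied.
  (2,1): 0/2 same-type → still unsatisfied.
  (2,5): 2/5 same-type → satisfied — stop here.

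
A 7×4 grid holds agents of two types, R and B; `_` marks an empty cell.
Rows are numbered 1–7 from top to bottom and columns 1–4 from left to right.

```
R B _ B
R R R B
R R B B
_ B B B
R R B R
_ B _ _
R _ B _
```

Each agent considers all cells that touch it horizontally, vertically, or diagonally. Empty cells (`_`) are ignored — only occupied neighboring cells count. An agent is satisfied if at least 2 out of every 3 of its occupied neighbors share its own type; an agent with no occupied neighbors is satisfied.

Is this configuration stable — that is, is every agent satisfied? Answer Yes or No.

(1,1)R 2/3 ✓
(1,2)B 0/4 ✗
(1,4)B 1/2 ✗
(2,1)R 4/5 ✓
(2,2)R 5/7 ✓
(2,3)R 2/7 ✗
(2,4)B 3/4 ✓
(3,1)R 3/4 ✓
(3,2)R 4/7 ✗
(3,3)B 5/8 ✗
(3,4)B 4/5 ✓
(4,2)B 3/7 ✗
(4,3)B 5/8 ✗
(4,4)B 4/5 ✓
(5,1)R 1/3 ✗
(5,2)R 1/5 ✗
(5,3)B 4/6 ✓
(5,4)R 0/3 ✗
(6,2)B 2/5 ✗
(7,1)R 0/1 ✗
(7,3)B 1/1 ✓
For instance (1,2) has only 0/4 same-type neighbors, below 2/3.

No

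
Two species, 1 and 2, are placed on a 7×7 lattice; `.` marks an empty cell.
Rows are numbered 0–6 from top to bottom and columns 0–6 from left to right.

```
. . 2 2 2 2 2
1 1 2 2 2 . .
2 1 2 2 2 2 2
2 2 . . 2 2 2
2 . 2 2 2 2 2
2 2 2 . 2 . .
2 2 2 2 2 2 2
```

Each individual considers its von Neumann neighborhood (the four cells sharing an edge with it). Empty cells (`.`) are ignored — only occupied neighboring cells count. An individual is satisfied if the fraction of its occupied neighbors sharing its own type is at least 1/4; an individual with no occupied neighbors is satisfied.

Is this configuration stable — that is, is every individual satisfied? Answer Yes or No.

Row 0: (0,2)2 2/2 ok · (0,3)2 3/3 ok · (0,4)2 3/3 ok · (0,5)2 2/2 ok · (0,6)2 1/1 ok
Row 1: (1,0)1 1/2 ok · (1,1)1 2/3 ok · (1,2)2 3/4 ok · (1,3)2 4/4 ok · (1,4)2 3/3 ok
Row 2: (2,0)2 1/3 ok · (2,1)1 1/4 ok · (2,2)2 2/3 ok · (2,3)2 3/3 ok · (2,4)2 4/4 ok · (2,5)2 3/3 ok · (2,6)2 2/2 ok
Row 3: (3,0)2 3/3 ok · (3,1)2 1/2 ok · (3,4)2 3/3 ok · (3,5)2 4/4 ok · (3,6)2 3/3 ok
Row 4: (4,0)2 2/2 ok · (4,2)2 2/2 ok · (4,3)2 2/2 ok · (4,4)2 4/4 ok · (4,5)2 3/3 ok · (4,6)2 2/2 ok
Row 5: (5,0)2 3/3 ok · (5,1)2 3/3 ok · (5,2)2 3/3 ok · (5,4)2 2/2 ok
Row 6: (6,0)2 2/2 ok · (6,1)2 3/3 ok · (6,2)2 3/3 ok · (6,3)2 2/2 ok · (6,4)2 3/3 ok · (6,5)2 2/2 ok · (6,6)2 1/1 ok
All meet the threshold, so the configuration is stable.

Yes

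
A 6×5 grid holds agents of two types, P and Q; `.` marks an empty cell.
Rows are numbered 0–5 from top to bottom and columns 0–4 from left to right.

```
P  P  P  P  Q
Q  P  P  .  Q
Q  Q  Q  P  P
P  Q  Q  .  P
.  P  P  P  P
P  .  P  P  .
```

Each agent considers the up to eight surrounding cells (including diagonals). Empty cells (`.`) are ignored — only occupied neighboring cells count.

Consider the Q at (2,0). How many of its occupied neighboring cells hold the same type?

Occupied neighbors of (2,0): (1,0)=Q, (1,1)=P, (2,1)=Q, (3,0)=P, (3,1)=Q.
Same type (Q): 3 of 5.

3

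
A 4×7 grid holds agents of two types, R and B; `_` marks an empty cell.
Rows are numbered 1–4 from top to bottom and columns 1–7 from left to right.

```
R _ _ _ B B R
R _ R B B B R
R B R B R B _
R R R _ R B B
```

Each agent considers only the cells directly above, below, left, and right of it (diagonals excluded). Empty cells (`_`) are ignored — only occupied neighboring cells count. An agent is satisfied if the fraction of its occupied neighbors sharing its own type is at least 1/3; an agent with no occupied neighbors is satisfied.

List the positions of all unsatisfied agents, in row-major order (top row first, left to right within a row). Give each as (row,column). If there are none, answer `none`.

(1,1)R 1/1 ok
(1,5)B 2/2 ok
(1,6)B 2/3 ok
(1,7)R 1/2 ok
(2,1)R 2/2 ok
(2,3)R 1/2 ok
(2,4)B 2/3 ok
(2,5)B 3/4 ok
(2,6)B 3/4 ok
(2,7)R 1/2 ok
(3,1)R 2/3 ok
(3,2)B 0/3 unhappy
(3,3)R 2/4 ok
(3,4)B 1/3 ok
(3,5)R 1/4 unhappy
(3,6)B 2/3 ok
(4,1)R 2/2 ok
(4,2)R 2/3 ok
(4,3)R 2/2 ok
(4,5)R 1/2 ok
(4,6)B 2/3 ok
(4,7)B 1/1 ok

(3,2), (3,5)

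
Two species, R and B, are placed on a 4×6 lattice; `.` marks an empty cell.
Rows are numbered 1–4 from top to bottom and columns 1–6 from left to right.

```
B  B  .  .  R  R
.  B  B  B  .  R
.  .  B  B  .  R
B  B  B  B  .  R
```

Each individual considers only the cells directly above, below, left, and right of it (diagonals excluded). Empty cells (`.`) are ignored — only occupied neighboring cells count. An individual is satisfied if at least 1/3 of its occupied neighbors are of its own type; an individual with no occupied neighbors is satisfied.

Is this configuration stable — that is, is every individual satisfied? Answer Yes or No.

(1,1)B 1/1 satisfied
(1,2)B 2/2 satisfied
(1,5)R 1/1 satisfied
(1,6)R 2/2 satisfied
(2,2)B 2/2 satisfied
(2,3)B 3/3 satisfied
(2,4)B 2/2 satisfied
(2,6)R 2/2 satisfied
(3,3)B 3/3 satisfied
(3,4)B 3/3 satisfied
(3,6)R 2/2 satisfied
(4,1)B 1/1 satisfied
(4,2)B 2/2 satisfied
(4,3)B 3/3 satisfied
(4,4)B 2/2 satisfied
(4,6)R 1/1 satisfied
All meet the threshold, so the configuration is stable.

Yes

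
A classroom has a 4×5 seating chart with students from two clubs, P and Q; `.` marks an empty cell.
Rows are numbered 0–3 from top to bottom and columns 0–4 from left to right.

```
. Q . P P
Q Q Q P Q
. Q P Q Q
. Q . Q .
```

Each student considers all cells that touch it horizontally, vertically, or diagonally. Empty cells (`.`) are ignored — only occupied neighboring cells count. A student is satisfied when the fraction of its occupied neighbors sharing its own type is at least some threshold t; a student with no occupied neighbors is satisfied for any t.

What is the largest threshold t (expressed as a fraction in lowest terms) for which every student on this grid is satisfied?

Row 0: (0,1)Q 3/3 · (0,3)P 2/4 · (0,4)P 2/3
Row 1: (1,0)Q 3/3 · (1,1)Q 4/5 · (1,2)Q 4/7 · (1,3)P 3/7 · (1,4)Q 2/5
Row 2: (2,1)Q 4/5 · (2,2)P 1/7 · (2,3)Q 4/6 · (2,4)Q 3/4
Row 3: (3,1)Q 1/2 · (3,3)Q 2/3
The smallest same-type fraction is 1/7 at (2,2), which reduces to 1/7. Any threshold above that leaves this student unsatisfied.

1/7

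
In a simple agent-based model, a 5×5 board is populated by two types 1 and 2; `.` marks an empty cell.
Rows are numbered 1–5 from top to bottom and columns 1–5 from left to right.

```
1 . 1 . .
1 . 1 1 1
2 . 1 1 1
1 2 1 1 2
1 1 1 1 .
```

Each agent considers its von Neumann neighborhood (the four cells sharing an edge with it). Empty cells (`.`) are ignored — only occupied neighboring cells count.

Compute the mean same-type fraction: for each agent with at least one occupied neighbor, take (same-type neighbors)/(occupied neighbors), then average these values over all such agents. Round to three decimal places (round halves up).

0.719

(1,1)1 1/1
(1,3)1 1/1
(2,1)1 1/2
(2,3)1 3/3
(2,4)1 3/3
(2,5)1 2/2
(3,1)2 0/2
(3,3)1 3/3
(3,4)1 4/4
(3,5)1 2/3
(4,1)1 1/3
(4,2)2 0/3
(4,3)1 3/4
(4,4)1 3/4
(4,5)2 0/2
(5,1)1 2/2
(5,2)1 2/3
(5,3)1 3/3
(5,4)1 2/2
Sum over 19 agents: 1/1 + 1/1 + 1/2 + 3/3 + 3/3 + 2/2 + 0/2 + 3/3 + 4/4 + 2/3 + 1/3 + 0/3 + 3/4 + 3/4 + 0/2 + 2/2 + 2/3 + 3/3 + 2/2 = 41/3; mean = 41/3 ÷ 19 = 41/57 = 0.719298… → 0.719.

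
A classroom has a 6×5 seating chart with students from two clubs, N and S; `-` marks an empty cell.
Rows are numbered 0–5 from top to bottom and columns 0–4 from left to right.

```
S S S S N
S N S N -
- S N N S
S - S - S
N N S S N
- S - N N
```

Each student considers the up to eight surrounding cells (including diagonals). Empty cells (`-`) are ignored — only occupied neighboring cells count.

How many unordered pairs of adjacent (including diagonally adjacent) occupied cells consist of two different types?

29

Scan each occupied cell's neighbors to the right and below (and the two forward diagonals) so each pair is counted once.
From row 0: 6 unlike of 15 pairs (running 6/15).
From row 1: 7 unlike of 12 pairs (running 13/27).
From row 2: 5 unlike of 9 pairs (running 18/36).
From row 3: 4 unlike of 7 pairs (running 22/43).
From row 4: 7 unlike of 12 pairs (running 29/55).
From row 5: 0 unlike of 1 pairs (running 29/56).
Total adjacent occupied pairs: 56; unlike-type pairs: 29.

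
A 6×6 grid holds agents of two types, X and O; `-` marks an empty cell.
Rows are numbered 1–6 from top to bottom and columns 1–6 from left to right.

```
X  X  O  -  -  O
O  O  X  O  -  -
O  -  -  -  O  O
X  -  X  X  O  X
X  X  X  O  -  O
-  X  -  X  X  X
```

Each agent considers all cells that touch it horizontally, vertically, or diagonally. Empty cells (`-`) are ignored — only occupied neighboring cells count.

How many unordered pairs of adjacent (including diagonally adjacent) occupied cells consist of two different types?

Scan each occupied cell's neighbors to the right and below (and the two forward diagonals) so each pair is counted once.
From row 1: 6 unlike of 10 pairs (running 6/10).
From row 2: 2 unlike of 6 pairs (running 8/16).
From row 3: 4 unlike of 7 pairs (running 12/23).
From row 4: 5 unlike of 13 pairs (running 17/36).
From row 5: 5 unlike of 11 pairs (running 22/47).
From row 6: 0 unlike of 2 pairs (running 22/49).
Total adjacent occupied pairs: 49; unlike-type pairs: 22.

22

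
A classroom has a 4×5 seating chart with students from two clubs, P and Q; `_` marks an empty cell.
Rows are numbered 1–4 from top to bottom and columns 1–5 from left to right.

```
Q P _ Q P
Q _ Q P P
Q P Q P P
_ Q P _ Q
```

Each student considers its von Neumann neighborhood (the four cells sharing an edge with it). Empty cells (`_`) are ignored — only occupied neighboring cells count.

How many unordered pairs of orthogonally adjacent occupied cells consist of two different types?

Scan each occupied cell's neighbors to the right and below so each pair is counted once.
From row 1: 3 unlike of 5 pairs (running 3/5).
From row 2: 1 unlike of 6 pairs (running 4/11).
From row 3: 6 unlike of 7 pairs (running 10/18).
From row 4: 1 unlike of 1 pairs (running 11/19).
Total adjacent occupied pairs: 19; unlike-type pairs: 11.

11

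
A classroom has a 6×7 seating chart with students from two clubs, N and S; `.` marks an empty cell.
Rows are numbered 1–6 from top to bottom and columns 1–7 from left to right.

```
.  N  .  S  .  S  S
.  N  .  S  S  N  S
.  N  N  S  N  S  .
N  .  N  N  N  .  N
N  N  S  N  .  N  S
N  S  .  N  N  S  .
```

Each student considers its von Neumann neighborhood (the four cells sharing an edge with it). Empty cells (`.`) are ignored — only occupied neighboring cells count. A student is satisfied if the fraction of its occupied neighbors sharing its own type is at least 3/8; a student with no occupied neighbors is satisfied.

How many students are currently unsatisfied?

Row 1: (1,2)N 1/1 ✓ · (1,4)S 1/1 ✓ · (1,6)S 1/2 ✓ · (1,7)S 2/2 ✓
Row 2: (2,2)N 2/2 ✓ · (2,4)S 3/3 ✓ · (2,5)S 1/3 ✗ · (2,6)N 0/4 ✗ · (2,7)S 1/2 ✓
Row 3: (3,2)N 2/2 ✓ · (3,3)N 2/3 ✓ · (3,4)S 1/4 ✗ · (3,5)N 1/4 ✗ · (3,6)S 0/2 ✗
Row 4: (4,1)N 1/1 ✓ · (4,3)N 2/3 ✓ · (4,4)N 3/4 ✓ · (4,5)N 2/2 ✓ · (4,7)N 0/1 ✗
Row 5: (5,1)N 3/3 ✓ · (5,2)N 1/3 ✗ · (5,3)S 0/3 ✗ · (5,4)N 2/3 ✓ · (5,6)N 0/2 ✗ · (5,7)S 0/2 ✗
Row 6: (6,1)N 1/2 ✓ · (6,2)S 0/2 ✗ · (6,4)N 2/2 ✓ · (6,5)N 1/2 ✓ · (6,6)S 0/2 ✗
Unsatisfied: (2,5), (2,6), (3,4), (3,5), (3,6), (4,7), (5,2), (5,3), (5,6), (5,7), (6,2), (6,6) — 12 in total.

12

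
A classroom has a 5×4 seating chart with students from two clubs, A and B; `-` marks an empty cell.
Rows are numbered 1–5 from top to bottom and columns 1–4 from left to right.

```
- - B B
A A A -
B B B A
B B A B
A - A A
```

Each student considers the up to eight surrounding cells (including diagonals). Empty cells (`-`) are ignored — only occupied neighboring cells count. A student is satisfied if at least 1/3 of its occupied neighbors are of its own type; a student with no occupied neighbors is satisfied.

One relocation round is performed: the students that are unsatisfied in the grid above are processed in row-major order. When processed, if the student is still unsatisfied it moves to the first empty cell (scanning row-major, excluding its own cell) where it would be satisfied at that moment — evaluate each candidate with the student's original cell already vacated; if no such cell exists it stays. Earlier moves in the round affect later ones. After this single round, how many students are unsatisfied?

Initially unsatisfied (in order): (4,4), (5,1).
  (4,4) → (2,4).
  (5,1) → (1,1).
Resulting grid:
A - B B
A A A B
B B B A
B B A -
- - A A
Unsatisfied now: (2,3).

1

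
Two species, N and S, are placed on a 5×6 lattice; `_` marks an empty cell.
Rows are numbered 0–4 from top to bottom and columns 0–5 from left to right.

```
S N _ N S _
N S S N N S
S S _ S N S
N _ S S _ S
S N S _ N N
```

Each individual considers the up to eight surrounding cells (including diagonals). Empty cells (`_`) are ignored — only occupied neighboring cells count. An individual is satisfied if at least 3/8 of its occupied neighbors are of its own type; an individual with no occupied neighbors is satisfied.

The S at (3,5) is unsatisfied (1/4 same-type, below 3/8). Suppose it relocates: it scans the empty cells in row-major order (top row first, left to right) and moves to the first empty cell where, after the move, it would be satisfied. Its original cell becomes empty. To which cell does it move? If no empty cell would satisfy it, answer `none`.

Vacating (3,5). Empty cells in order:
  (0,2): 2/5 same-type → satisfied — stop here.

(0,2)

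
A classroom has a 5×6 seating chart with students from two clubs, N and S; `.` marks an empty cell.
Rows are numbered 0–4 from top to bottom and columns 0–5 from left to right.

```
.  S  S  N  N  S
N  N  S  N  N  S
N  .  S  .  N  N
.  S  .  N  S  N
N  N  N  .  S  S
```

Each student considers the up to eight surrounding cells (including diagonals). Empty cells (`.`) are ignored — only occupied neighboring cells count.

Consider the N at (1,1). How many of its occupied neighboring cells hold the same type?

2

Occupied neighbors of (1,1): (0,1)=S, (0,2)=S, (1,0)=N, (1,2)=S, (2,0)=N, (2,2)=S.
Same type (N): 2 of 6.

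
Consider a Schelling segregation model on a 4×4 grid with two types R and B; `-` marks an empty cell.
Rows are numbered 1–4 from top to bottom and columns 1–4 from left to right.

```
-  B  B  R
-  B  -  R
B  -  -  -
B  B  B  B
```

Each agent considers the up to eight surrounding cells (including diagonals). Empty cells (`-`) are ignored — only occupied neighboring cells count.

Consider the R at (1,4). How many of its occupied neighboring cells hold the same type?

1

Occupied neighbors of (1,4): (1,3)=B, (2,4)=R.
Same type (R): 1 of 2.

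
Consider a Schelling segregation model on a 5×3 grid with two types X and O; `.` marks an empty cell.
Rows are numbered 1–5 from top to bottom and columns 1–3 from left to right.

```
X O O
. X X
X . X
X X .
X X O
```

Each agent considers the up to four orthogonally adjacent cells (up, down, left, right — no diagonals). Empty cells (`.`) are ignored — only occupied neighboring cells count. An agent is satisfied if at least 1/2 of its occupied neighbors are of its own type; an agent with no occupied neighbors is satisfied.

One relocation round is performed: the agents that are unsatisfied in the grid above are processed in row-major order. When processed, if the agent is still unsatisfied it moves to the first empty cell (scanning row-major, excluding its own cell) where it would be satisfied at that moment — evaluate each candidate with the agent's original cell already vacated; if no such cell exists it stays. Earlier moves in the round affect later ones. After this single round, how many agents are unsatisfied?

Initially unsatisfied (in order): (1,1), (1,2), (5,3).
  (1,1) → (2,1).
  (1,2): now satisfied by earlier moves; stays.
  (5,3) → (1,1).
Resulting grid:
O O O
X X X
X . X
X X .
X X .
All satisfied now.

0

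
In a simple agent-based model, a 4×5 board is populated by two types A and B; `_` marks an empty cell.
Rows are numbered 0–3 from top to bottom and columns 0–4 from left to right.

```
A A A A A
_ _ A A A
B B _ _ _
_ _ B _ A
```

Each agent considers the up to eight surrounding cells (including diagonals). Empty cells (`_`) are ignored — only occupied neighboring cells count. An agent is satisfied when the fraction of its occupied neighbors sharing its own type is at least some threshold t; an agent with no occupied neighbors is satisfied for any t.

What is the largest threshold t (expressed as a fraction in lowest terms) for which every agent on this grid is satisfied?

2/3

(0,0)A 1/1
(0,1)A 3/3
(0,2)A 4/4
(0,3)A 5/5
(0,4)A 3/3
(1,2)A 4/5
(1,3)A 5/5
(1,4)A 3/3
(2,0)B 1/1
(2,1)B 2/3
(3,2)B 1/1
(3,4)A — no occupied neighbors
The smallest same-type fraction is 2/3 at (2,1), which reduces to 2/3. Any threshold above that leaves this agent unsatisfied.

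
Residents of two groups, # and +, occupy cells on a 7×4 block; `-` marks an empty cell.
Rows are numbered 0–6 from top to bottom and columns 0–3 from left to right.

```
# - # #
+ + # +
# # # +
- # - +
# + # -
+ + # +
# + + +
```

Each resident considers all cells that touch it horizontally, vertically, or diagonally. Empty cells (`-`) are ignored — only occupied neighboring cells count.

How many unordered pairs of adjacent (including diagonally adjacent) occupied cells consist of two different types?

33

Scan each occupied cell's neighbors to the right and below (and the two forward diagonals) so each pair is counted once.
Row 0: #(0,0)–+(1,0)≠ #(0,0)–+(1,1)≠ #(0,2)–#(0,3)= #(0,2)–#(1,2)= #(0,2)–+(1,3)≠ #(0,2)–+(1,1)≠ #(0,3)–+(1,3)≠ #(0,3)–#(1,2)=  → 5/8 unlike.
Row 1: +(1,0)–+(1,1)= +(1,0)–#(2,0)≠ +(1,0)–#(2,1)≠ +(1,1)–#(1,2)≠ +(1,1)–#(2,1)≠ +(1,1)–#(2,2)≠ +(1,1)–#(2,0)≠ #(1,2)–+(1,3)≠ #(1,2)–#(2,2)= #(1,2)–+(2,3)≠ #(1,2)–#(2,1)= +(1,3)–+(2,3)= +(1,3)–#(2,2)≠  → 9/13 unlike.
Row 2: #(2,0)–#(2,1)= #(2,0)–#(3,1)= #(2,1)–#(2,2)= #(2,1)–#(3,1)= #(2,2)–+(2,3)≠ #(2,2)–+(3,3)≠ #(2,2)–#(3,1)= +(2,3)–+(3,3)=  → 2/8 unlike.
Row 3: #(3,1)–+(4,1)≠ #(3,1)–#(4,2)= #(3,1)–#(4,0)= +(3,3)–#(4,2)≠  → 2/4 unlike.
Row 4: #(4,0)–+(4,1)≠ #(4,0)–+(5,0)≠ #(4,0)–+(5,1)≠ +(4,1)–#(4,2)≠ +(4,1)–+(5,1)= +(4,1)–#(5,2)≠ +(4,1)–+(5,0)= #(4,2)–#(5,2)= #(4,2)–+(5,3)≠ #(4,2)–+(5,1)≠  → 7/10 unlike.
Row 5: +(5,0)–+(5,1)= +(5,0)–#(6,0)≠ +(5,0)–+(6,1)= +(5,1)–#(5,2)≠ +(5,1)–+(6,1)= +(5,1)–+(6,2)= +(5,1)–#(6,0)≠ #(5,2)–+(5,3)≠ #(5,2)–+(6,2)≠ #(5,2)–+(6,3)≠ #(5,2)–+(6,1)≠ +(5,3)–+(6,3)= +(5,3)–+(6,2)=  → 7/13 unlike.
Row 6: #(6,0)–+(6,1)≠ +(6,1)–+(6,2)= +(6,2)–+(6,3)=  → 1/3 unlike.
Total adjacent occupied pairs: 59; unlike-type pairs: 33.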